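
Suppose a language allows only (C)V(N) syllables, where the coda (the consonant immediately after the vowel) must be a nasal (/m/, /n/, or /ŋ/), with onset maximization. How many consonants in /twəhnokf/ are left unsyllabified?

Under (C)V(N), the unsyllabifiable consonants are /t/, /h/, /k/, /f/ (only a nasal (/m/, /n/, or /ŋ/) is licensed in coda position; onsets are limited to one consonant).

4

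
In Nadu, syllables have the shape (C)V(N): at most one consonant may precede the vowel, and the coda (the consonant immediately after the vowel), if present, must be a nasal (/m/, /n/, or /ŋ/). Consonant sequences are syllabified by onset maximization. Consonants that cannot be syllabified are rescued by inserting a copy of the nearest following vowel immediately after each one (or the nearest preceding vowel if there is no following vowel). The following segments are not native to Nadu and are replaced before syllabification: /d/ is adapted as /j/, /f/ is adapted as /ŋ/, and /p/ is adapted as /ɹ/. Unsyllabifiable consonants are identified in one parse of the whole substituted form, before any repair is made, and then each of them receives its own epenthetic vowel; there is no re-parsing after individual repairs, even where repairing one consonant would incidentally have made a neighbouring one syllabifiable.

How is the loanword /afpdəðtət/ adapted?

Substitution: /f/ → /ŋ/, /p/ → /ɹ/, /d/ → /j/, giving /aŋɹjəðtət/.
The consonants /ɹ/, /ð/, /t/ cannot be parsed into a legal (C)V(N) syllable (only a nasal (/m/, /n/, or /ŋ/) is licensed in coda position; onsets are limited to one consonant).
Epenthesis after each stranded consonant: /ɹ/ → /ɹə/, /ð/ → /ðə/, /t/ → /tə/.

aŋɹəjəðətətə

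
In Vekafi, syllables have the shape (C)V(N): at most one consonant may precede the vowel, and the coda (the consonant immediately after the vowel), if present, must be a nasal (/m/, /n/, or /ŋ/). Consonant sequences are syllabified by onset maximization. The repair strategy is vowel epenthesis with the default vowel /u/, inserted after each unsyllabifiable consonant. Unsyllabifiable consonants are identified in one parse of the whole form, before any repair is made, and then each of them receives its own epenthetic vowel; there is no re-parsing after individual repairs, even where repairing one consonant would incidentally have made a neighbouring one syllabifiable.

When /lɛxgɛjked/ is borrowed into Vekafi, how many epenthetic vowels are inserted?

3

The unsyllabifiable consonants are /x/, /j/, /d/; each receives one epenthetic vowel.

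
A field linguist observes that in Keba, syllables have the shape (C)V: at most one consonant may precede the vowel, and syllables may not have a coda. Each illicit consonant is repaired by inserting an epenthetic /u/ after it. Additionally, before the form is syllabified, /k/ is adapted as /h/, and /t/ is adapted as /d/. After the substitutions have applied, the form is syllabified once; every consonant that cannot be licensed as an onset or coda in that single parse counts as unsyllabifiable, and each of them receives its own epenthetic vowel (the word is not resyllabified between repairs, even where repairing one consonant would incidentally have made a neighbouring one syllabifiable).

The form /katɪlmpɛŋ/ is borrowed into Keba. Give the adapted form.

Substitution: /k/ → /h/, /t/ → /d/, giving /hadɪlmpɛŋ/.
Syllabifying with onset maximization leaves /l/, /m/, /ŋ/ stranded (no codas are permitted; onsets are limited to one consonant).
Epenthesis after each stranded consonant: /l/ → /lu/, /m/ → /mu/, /ŋ/ → /ŋu/.

hadɪlumupɛŋu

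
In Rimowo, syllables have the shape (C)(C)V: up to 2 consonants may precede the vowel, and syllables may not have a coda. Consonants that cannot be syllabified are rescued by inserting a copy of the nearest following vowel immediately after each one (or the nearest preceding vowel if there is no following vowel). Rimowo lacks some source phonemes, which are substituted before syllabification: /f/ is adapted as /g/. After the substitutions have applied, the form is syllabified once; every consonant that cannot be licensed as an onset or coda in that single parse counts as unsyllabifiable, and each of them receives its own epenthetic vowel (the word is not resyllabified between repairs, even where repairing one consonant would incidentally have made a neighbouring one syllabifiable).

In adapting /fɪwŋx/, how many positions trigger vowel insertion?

After substitution the input is /gɪwŋx/.
The unsyllabifiable consonants are /w/, /ŋ/, /x/; each receives one epenthetic vowel.

3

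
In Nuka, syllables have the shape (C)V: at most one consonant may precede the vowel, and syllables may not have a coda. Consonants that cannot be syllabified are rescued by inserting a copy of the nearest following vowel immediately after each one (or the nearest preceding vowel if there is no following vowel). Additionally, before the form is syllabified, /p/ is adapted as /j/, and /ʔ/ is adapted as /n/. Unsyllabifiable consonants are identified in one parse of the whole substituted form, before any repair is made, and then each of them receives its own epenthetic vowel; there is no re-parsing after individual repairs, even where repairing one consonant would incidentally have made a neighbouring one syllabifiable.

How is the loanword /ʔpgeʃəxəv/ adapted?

Substitution: /ʔ/ → /n/, /p/ → /j/, giving /njgeʃəxəv/.
Under (C)V, the unsyllabifiable consonants are /n/, /j/, /v/ (no codas are permitted; onsets are limited to one consonant).
Inserting the epenthetic vowel yields /n/ → /ne/, /j/ → /je/, /v/ → /və/.

nejegeʃəxəvə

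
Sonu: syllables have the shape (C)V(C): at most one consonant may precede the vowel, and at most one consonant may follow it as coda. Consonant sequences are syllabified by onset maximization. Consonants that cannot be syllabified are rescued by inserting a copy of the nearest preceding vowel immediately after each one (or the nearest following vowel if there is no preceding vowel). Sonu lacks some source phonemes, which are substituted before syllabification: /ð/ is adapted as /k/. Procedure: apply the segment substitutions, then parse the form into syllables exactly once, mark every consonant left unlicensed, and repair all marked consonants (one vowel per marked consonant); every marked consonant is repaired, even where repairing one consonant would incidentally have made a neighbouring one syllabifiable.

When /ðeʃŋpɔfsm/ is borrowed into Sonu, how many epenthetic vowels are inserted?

After substitution the input is /keʃŋpɔfsm/.
The unsyllabifiable consonants are /ŋ/, /s/, /m/; each receives one epenthetic vowel.

3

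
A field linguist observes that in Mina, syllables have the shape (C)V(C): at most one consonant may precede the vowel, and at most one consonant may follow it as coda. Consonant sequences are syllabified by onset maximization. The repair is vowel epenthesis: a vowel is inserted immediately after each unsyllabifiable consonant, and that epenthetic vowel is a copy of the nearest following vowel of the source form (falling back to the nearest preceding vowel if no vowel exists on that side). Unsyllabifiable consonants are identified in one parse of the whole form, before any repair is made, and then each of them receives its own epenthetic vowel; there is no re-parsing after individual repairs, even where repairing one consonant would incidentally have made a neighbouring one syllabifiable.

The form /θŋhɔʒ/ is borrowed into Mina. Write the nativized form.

θɔŋɔhɔʒ

Under (C)V(C), the unsyllabifiable consonants are /θ/, /ŋ/ (at most one coda consonant is licensed; onsets are limited to one consonant).
Each unlicensed consonant becomes the onset of a new syllable: /θ/ → /θɔ/, /ŋ/ → /ŋɔ/.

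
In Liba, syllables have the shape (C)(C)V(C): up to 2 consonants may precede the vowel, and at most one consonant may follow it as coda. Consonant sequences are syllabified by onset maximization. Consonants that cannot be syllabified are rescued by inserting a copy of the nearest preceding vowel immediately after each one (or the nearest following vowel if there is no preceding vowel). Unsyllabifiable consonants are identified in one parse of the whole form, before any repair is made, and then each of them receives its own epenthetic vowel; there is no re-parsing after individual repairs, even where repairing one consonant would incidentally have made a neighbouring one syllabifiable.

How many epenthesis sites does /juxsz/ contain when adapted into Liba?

2

The unsyllabifiable consonants are /s/, /z/; each receives one epenthetic vowel.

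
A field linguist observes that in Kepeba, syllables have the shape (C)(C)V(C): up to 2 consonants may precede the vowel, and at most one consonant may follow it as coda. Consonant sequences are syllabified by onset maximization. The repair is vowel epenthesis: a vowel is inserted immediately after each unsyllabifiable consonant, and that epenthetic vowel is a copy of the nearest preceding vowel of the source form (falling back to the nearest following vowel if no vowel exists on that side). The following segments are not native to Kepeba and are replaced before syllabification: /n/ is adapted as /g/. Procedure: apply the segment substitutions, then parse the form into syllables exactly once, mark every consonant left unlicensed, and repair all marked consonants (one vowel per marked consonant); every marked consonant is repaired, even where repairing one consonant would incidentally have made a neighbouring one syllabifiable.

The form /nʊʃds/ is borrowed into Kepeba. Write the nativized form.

Substitution: /n/ → /g/, giving /gʊʃds/.
The consonants /d/, /s/ cannot be parsed into a legal (C)(C)V(C) syllable (at most one coda consonant is licensed; onsets may contain at most 2 consonants).
Inserting the epenthetic vowel yields /d/ → /dʊ/, /s/ → /sʊ/.

gʊʃdʊsʊ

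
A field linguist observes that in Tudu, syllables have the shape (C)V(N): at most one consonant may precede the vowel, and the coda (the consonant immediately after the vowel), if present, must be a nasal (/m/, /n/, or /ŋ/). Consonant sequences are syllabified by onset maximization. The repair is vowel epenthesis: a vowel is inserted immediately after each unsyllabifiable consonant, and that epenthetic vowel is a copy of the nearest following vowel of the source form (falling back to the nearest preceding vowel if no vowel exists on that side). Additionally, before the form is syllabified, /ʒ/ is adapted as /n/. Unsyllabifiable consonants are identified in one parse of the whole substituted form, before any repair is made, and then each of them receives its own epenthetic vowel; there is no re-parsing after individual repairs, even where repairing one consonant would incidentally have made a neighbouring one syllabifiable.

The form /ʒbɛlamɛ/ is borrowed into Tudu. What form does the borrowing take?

Substitution: /ʒ/ → /n/, giving /nbɛlamɛ/.
Under (C)V(N), the unsyllabifiable consonants are /n/ (only a nasal (/m/, /n/, or /ŋ/) is licensed in coda position; onsets are limited to one consonant).
Each unlicensed consonant becomes the onset of a new syllable: /n/ → /nɛ/.

nɛbɛlamɛ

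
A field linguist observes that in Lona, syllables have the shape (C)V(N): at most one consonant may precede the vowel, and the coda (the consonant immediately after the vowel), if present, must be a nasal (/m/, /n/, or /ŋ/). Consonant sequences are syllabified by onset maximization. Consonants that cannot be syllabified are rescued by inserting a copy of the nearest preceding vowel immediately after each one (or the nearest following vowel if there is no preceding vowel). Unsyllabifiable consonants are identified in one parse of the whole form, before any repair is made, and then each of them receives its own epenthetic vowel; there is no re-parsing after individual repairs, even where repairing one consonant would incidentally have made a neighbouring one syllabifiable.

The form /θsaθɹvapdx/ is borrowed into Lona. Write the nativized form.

θasaθaɹavapadaxa

The consonants /θ/, /θ/, /ɹ/, /p/, /d/, /x/ cannot be parsed into a legal (C)V(N) syllable (only a nasal (/m/, /n/, or /ŋ/) is licensed in coda position; onsets are limited to one consonant).
Epenthesis after each stranded consonant: /θ/ → /θa/, /θ/ → /θa/, /ɹ/ → /ɹa/, /p/ → /pa/, /d/ → /da/, /x/ → /xa/.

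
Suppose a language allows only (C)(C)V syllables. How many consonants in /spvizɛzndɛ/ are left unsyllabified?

2

Under (C)(C)V, the unsyllabifiable consonants are /s/, /z/ (no codas are permitted; onsets may contain at most 2 consonants).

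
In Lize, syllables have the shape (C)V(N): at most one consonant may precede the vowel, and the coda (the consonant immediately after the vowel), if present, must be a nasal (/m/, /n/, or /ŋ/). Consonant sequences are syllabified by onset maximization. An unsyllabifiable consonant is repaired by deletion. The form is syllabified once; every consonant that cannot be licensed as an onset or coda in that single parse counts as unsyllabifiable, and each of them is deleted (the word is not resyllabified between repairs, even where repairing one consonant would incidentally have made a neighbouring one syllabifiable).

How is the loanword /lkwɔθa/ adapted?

wɔθa

Under (C)V(N), the unsyllabifiable consonants are /l/, /k/ (only a nasal (/m/, /n/, or /ŋ/) is licensed in coda position; onsets are limited to one consonant).
Deletion applies to /l/, /k/.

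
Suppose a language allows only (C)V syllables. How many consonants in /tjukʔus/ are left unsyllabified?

Under (C)V, the unsyllabifiable consonants are /t/, /k/, /s/ (no codas are permitted; onsets are limited to one consonant).

3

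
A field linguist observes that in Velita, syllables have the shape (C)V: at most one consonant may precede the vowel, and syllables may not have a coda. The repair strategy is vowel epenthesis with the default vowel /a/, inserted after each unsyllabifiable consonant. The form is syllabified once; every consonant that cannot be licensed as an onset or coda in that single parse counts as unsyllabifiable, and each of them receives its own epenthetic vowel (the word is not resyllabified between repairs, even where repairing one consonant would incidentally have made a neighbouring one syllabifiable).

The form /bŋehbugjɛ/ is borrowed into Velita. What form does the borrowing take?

Under (C)V, the unsyllabifiable consonants are /b/, /h/, /g/ (no codas are permitted; onsets are limited to one consonant).
Each unlicensed consonant becomes the onset of a new syllable: /b/ → /ba/, /h/ → /ha/, /g/ → /ga/.

baŋehabugajɛ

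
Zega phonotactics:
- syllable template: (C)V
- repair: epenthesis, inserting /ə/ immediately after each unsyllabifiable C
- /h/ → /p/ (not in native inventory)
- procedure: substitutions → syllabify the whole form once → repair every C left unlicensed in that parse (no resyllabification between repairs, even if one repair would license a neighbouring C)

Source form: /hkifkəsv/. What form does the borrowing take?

pəkifəkəsəvə

Substitution: /h/ → /p/, giving /pkifkəsv/.
The consonants /p/, /f/, /s/, /v/ cannot be parsed into a legal (C)V syllable (no codas are permitted; onsets are limited to one consonant).
Inserting the epenthetic vowel yields /p/ → /pə/, /f/ → /fə/, /s/ → /sə/, /v/ → /və/.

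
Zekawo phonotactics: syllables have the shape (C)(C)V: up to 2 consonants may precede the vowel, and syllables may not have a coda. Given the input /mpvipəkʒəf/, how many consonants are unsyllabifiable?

2

Under (C)(C)V, the unsyllabifiable consonants are /m/, /f/ (no codas are permitted; onsets may contain at most 2 consonants).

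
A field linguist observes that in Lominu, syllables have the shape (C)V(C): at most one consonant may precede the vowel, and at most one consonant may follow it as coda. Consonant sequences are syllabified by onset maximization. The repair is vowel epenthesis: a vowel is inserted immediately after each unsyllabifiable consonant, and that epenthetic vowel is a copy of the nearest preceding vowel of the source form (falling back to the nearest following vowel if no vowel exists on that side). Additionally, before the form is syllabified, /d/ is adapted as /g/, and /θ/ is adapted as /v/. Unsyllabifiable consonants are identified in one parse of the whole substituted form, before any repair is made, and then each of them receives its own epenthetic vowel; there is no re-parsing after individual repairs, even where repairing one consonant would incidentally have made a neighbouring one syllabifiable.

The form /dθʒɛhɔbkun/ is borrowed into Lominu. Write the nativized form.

Substitution: /d/ → /g/, /θ/ → /v/, giving /gvʒɛhɔbkun/.
The consonants /g/, /v/ cannot be parsed into a legal (C)V(C) syllable (at most one coda consonant is licensed; onsets are limited to one consonant).
Inserting the epenthetic vowel yields /g/ → /gɛ/, /v/ → /vɛ/.

gɛvɛʒɛhɔbkun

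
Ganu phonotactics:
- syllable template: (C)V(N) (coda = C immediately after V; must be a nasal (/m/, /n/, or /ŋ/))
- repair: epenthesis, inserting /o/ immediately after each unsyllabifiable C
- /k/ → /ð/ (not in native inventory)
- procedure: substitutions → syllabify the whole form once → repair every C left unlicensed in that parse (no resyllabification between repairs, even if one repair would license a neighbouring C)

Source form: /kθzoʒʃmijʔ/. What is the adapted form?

ðoθozoʒoʃomijoʔo

Substitution: /k/ → /ð/, giving /ðθzoʒʃmijʔ/.
The consonants /ð/, /θ/, /ʒ/, /ʃ/, /j/, /ʔ/ cannot be parsed into a legal (C)V(N) syllable (only a nasal (/m/, /n/, or /ŋ/) is licensed in coda position; onsets are limited to one consonant).
Epenthesis after each stranded consonant: /ð/ → /ðo/, /θ/ → /θo/, /ʒ/ → /ʒo/, /ʃ/ → /ʃo/, /j/ → /jo/, /ʔ/ → /ʔo/.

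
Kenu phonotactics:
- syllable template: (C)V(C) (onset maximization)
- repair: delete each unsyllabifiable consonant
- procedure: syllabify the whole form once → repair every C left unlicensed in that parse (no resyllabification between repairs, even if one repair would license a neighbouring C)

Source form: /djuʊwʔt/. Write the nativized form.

juʊw

Syllabifying with onset maximization leaves /d/, /ʔ/, /t/ stranded (at most one coda consonant is licensed; onsets are limited to one consonant).
Each unlicensed consonant is deleted: /d/, /ʔ/, /t/.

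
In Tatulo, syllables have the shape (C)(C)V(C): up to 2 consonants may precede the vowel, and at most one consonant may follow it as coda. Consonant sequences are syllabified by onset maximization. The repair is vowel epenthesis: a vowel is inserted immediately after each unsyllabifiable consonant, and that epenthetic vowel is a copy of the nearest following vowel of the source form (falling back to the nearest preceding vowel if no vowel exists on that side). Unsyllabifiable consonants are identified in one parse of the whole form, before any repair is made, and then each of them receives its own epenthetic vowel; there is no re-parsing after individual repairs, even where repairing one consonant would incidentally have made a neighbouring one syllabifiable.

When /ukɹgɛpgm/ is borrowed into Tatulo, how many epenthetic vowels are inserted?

The unsyllabifiable consonants are /g/, /m/; each receives one epenthetic vowel.

2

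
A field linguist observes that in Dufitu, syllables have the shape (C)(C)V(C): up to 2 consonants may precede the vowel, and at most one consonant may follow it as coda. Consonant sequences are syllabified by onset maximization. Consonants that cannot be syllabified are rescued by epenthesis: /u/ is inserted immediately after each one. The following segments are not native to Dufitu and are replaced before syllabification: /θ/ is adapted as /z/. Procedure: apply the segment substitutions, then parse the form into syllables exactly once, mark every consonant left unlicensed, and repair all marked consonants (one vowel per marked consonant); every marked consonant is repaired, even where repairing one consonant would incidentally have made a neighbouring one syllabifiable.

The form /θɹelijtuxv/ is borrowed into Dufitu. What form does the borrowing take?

Substitution: /θ/ → /z/, giving /zɹelijtuxv/.
The consonants /v/ cannot be parsed into a legal (C)(C)V(C) syllable (at most one coda consonant is licensed; onsets may contain at most 2 consonants).
Inserting the epenthetic vowel yields /v/ → /vu/.

zɹelijtuxvu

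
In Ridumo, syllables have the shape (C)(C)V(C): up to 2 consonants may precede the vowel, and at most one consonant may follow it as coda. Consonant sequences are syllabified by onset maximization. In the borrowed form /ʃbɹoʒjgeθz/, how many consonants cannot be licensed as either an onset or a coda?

2

Syllabifying with onset maximization leaves /ʃ/, /z/ stranded (at most one coda consonant is licensed; onsets may contain at most 2 consonants).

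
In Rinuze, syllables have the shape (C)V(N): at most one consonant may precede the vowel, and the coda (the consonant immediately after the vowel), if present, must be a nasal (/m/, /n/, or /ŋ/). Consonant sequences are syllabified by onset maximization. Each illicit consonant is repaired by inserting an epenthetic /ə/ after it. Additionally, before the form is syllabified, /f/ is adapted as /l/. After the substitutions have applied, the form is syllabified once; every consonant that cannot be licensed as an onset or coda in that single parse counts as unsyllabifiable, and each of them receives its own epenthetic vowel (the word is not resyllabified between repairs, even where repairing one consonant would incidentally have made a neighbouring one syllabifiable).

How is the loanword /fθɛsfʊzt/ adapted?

ləθɛsəlʊzətə

Substitution: /f/ → /l/, giving /lθɛslʊzt/.
Under (C)V(N), the unsyllabifiable consonants are /l/, /s/, /z/, /t/ (only a nasal (/m/, /n/, or /ŋ/) is licensed in coda position; onsets are limited to one consonant).
Inserting the epenthetic vowel yields /l/ → /lə/, /s/ → /sə/, /z/ → /zə/, /t/ → /tə/.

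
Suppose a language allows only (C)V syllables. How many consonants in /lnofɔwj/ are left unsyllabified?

The consonants /l/, /w/, /j/ cannot be parsed into a legal (C)V syllable (no codas are permitted; onsets are limited to one consonant).

3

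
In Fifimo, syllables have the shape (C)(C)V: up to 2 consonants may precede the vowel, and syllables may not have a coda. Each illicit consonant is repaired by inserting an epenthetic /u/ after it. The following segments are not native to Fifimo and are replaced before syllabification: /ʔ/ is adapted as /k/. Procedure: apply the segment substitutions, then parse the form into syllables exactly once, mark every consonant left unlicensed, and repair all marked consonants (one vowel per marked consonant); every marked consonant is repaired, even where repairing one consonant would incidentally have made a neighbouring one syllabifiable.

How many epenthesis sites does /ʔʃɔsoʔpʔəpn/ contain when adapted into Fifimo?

3

After substitution the input is /kʃɔsokpkəpn/.
The unsyllabifiable consonants are /k/, /p/, /n/; each receives one epenthetic vowel.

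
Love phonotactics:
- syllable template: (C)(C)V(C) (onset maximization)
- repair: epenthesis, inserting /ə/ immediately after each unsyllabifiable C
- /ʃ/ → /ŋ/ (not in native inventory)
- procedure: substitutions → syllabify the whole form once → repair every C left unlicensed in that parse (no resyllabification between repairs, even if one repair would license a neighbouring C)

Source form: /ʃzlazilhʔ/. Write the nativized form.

ŋəzlazilhəʔə

Substitution: /ʃ/ → /ŋ/, giving /ŋzlazilhʔ/.
The consonants /ŋ/, /h/, /ʔ/ cannot be parsed into a legal (C)(C)V(C) syllable (at most one coda consonant is licensed; onsets may contain at most 2 consonants).
Epenthesis after each stranded consonant: /ŋ/ → /ŋə/, /h/ → /hə/, /ʔ/ → /ʔə/.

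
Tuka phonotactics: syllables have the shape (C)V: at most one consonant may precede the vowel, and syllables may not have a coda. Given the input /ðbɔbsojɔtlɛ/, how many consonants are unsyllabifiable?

Syllabifying with onset maximization leaves /ð/, /b/, /t/ stranded (no codas are permitted; onsets are limited to one consonant).

3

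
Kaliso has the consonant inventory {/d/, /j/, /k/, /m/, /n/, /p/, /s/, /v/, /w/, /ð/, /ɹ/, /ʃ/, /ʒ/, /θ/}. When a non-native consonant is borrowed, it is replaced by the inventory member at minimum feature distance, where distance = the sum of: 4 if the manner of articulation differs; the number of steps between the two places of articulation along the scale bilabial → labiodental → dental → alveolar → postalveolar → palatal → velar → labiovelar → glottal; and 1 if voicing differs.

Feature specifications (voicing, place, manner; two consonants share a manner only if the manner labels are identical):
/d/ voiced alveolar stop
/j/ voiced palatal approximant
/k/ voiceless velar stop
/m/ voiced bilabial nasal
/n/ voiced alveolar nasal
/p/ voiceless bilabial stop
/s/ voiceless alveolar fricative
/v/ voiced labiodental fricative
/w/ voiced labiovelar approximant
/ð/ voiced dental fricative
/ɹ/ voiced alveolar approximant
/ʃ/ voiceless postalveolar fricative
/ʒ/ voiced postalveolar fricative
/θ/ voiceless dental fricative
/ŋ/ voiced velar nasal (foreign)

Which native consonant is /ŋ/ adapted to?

/n/ is closest: same manner (nasal), place distance 3 (velar→alveolar), same voicing; total 3. Next closest is /j/ at distance 5.

n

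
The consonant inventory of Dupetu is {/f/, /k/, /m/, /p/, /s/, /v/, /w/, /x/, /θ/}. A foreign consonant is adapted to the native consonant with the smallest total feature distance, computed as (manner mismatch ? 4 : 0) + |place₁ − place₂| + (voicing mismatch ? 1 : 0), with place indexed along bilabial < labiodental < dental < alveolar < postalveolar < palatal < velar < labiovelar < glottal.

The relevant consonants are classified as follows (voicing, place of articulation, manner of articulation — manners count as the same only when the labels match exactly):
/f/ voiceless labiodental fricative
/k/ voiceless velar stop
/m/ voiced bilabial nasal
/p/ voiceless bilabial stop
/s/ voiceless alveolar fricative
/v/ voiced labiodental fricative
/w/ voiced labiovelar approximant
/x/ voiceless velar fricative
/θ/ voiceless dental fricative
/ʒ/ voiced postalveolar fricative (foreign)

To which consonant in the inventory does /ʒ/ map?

s

/s/ is closest: same manner (fricative), place distance 1 (postalveolar→alveolar), voicing differs (+1); total 2. Next closest is /v/ at distance 3.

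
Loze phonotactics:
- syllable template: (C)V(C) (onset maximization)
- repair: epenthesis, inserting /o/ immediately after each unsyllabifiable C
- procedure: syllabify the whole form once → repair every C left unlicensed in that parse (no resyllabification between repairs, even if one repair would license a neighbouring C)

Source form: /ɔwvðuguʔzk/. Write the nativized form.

ɔwvoðuguʔzoko

Under (C)V(C), the unsyllabifiable consonants are /v/, /z/, /k/ (at most one coda consonant is licensed; onsets are limited to one consonant).
Each unlicensed consonant becomes the onset of a new syllable: /v/ → /vo/, /z/ → /zo/, /k/ → /ko/.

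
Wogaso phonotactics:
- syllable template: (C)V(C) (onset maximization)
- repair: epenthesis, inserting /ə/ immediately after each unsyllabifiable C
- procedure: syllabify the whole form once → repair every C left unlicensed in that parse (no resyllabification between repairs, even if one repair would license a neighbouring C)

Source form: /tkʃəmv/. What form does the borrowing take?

təkəʃəmvə

Under (C)V(C), the unsyllabifiable consonants are /t/, /k/, /v/ (at most one coda consonant is licensed; onsets are limited to one consonant).
Epenthesis after each stranded consonant: /t/ → /tə/, /k/ → /kə/, /v/ → /və/.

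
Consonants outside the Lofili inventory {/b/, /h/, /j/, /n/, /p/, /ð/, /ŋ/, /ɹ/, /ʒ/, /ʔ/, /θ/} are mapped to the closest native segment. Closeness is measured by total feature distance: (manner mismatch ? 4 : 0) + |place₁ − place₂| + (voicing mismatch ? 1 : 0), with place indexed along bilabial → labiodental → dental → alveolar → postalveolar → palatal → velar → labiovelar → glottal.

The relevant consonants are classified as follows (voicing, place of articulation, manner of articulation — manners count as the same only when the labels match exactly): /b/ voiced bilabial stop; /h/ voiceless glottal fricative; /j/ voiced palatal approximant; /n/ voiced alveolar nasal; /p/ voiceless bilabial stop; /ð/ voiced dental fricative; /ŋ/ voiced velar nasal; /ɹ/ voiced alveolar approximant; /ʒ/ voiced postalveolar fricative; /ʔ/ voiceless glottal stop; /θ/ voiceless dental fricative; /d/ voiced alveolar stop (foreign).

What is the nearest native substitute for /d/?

b

/b/ is closest: same manner (stop), place distance 3 (alveolar→bilabial), same voicing; total 3. Next closest is /n/ at distance 4.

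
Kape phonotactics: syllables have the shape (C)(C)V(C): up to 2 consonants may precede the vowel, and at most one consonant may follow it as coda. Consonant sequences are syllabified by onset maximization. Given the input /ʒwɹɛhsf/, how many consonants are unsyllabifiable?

The consonants /ʒ/, /s/, /f/ cannot be parsed into a legal (C)(C)V(C) syllable (at most one coda consonant is licensed; onsets may contain at most 2 consonants).

3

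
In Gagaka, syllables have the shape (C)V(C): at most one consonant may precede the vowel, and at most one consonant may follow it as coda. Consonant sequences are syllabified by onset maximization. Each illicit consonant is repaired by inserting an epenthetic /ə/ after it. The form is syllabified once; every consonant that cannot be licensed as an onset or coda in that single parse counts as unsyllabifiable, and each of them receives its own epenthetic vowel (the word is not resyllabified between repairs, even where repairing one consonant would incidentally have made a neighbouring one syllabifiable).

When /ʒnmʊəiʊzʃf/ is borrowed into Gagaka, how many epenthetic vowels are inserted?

4

The unsyllabifiable consonants are /ʒ/, /n/, /ʃ/, /f/; each receives one epenthetic vowel.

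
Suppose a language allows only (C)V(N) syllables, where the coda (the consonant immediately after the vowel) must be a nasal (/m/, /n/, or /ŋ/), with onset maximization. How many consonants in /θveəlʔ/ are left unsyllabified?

3

Under (C)V(N), the unsyllabifiable consonants are /θ/, /l/, /ʔ/ (only a nasal (/m/, /n/, or /ŋ/) is licensed in coda position; onsets are limited to one consonant).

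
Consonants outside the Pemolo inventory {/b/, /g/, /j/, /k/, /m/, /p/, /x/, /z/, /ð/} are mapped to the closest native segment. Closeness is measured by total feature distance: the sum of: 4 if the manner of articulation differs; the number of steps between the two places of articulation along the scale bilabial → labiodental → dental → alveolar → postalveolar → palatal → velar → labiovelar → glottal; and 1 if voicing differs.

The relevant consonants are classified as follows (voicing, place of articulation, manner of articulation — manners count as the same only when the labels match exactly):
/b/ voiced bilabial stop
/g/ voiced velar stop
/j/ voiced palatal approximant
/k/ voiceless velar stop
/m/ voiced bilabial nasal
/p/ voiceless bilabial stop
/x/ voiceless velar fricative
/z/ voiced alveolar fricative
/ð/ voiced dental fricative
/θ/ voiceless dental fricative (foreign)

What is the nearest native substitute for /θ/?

ð

/ð/ is closest: same manner (fricative), place distance 0 (dental→dental), voicing differs (+1); total 1. Next closest is /z/ at distance 2.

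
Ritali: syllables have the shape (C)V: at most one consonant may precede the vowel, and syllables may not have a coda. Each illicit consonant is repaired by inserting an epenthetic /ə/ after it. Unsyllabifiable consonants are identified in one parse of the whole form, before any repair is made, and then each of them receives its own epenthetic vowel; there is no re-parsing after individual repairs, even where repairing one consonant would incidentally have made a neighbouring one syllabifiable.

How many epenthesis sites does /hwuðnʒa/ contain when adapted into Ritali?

3

The unsyllabifiable consonants are /h/, /ð/, /n/; each receives one epenthetic vowel.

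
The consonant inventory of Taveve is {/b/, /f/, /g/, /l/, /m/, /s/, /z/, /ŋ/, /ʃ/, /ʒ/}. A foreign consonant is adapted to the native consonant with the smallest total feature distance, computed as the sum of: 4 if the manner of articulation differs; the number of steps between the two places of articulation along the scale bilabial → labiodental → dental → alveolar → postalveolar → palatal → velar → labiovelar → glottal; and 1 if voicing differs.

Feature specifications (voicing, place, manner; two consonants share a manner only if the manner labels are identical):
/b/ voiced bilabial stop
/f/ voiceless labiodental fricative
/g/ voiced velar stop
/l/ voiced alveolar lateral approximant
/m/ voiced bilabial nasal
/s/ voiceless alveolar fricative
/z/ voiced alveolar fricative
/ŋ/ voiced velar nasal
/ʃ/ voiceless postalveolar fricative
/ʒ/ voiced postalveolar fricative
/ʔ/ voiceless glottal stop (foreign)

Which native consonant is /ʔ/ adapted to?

/g/ is closest: same manner (stop), place distance 2 (glottal→velar), voicing differs (+1); total 3. Next closest is /ŋ/ at distance 7.

g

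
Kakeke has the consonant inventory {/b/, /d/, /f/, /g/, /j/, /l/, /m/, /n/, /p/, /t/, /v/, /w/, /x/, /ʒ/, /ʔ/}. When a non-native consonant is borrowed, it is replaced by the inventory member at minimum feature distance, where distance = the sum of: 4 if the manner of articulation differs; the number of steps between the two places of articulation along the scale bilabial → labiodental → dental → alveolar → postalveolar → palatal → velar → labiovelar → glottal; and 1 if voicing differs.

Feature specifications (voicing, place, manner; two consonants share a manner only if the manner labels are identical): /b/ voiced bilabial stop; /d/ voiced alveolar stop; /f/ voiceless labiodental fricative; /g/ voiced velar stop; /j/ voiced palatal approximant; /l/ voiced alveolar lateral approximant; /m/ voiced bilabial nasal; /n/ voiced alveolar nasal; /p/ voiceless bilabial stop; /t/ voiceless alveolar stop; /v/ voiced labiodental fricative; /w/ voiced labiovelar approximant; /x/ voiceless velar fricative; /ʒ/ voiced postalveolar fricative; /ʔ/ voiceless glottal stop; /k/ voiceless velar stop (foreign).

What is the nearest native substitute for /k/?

g

/g/ is closest: same manner (stop), place distance 0 (velar→velar), voicing differs (+1); total 1. Next closest is /ʔ/ at distance 2.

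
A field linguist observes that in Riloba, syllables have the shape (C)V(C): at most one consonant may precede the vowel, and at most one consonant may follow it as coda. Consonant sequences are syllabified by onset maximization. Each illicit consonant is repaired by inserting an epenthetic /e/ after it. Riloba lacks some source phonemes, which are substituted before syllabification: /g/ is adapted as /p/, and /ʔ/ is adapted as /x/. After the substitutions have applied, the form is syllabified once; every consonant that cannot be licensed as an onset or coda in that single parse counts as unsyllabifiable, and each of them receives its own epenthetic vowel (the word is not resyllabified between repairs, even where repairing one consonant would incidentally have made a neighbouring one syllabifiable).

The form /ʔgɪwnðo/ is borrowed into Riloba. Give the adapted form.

xepɪwneðo

Substitution: /ʔ/ → /x/, /g/ → /p/, giving /xpɪwnðo/.
Under (C)V(C), the unsyllabifiable consonants are /x/, /n/ (at most one coda consonant is licensed; onsets are limited to one consonant).
Inserting the epenthetic vowel yields /x/ → /xe/, /n/ → /ne/.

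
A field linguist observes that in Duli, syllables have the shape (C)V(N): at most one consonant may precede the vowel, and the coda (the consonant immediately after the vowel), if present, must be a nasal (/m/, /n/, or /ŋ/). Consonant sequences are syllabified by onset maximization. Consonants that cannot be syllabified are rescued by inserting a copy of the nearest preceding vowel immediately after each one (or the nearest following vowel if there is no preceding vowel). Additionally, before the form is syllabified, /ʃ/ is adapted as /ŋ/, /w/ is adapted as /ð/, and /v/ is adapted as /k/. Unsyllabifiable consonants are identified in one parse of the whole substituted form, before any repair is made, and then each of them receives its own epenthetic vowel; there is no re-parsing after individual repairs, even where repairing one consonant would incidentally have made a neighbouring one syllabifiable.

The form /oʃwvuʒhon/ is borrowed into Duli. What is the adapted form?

oŋðokuʒuhon

Substitution: /ʃ/ → /ŋ/, /w/ → /ð/, /v/ → /k/, giving /oŋðkuʒhon/.
Syllabifying with onset maximization leaves /ð/, /ʒ/ stranded (only a nasal (/m/, /n/, or /ŋ/) is licensed in coda position; onsets are limited to one consonant).
Each unlicensed consonant becomes the onset of a new syllable: /ð/ → /ðo/, /ʒ/ → /ʒu/.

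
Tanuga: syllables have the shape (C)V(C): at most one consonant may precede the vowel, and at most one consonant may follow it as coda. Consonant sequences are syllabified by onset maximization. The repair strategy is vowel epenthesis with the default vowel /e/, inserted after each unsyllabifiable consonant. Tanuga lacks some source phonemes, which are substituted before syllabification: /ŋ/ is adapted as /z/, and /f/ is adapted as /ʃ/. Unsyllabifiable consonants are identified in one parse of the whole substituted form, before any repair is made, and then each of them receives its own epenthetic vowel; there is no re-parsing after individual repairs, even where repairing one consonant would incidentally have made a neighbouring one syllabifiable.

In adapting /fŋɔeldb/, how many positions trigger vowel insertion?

After substitution the input is /ʃzɔeldb/.
The unsyllabifiable consonants are /ʃ/, /d/, /b/; each receives one epenthetic vowel.

3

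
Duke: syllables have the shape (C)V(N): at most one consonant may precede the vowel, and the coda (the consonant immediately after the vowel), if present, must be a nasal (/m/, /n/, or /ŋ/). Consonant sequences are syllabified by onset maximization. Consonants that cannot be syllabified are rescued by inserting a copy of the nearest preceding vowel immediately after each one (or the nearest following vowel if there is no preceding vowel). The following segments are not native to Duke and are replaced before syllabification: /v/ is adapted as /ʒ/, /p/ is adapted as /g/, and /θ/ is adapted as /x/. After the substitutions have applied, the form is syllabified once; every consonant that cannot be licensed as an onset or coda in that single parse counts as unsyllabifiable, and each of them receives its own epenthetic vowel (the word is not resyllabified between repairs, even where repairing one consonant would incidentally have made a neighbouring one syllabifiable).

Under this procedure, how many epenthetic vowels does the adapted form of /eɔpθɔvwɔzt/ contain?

After substitution the input is /eɔgxɔʒwɔzt/.
The unsyllabifiable consonants are /g/, /ʒ/, /z/, /t/; each receives one epenthetic vowel.

4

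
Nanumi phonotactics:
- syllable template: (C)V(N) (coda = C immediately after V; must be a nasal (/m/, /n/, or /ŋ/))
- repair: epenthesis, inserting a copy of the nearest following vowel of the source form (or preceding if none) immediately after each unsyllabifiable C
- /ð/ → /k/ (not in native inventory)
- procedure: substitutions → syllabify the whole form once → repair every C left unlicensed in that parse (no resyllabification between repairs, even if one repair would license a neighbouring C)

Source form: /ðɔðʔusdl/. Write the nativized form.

Substitution: /ð/ → /k/, giving /kɔkʔusdl/.
The consonants /k/, /s/, /d/, /l/ cannot be parsed into a legal (C)V(N) syllable (only a nasal (/m/, /n/, or /ŋ/) is licensed in coda position; onsets are limited to one consonant).
Each unlicensed consonant becomes the onset of a new syllable: /k/ → /ku/, /s/ → /su/, /d/ → /du/, /l/ → /lu/.

kɔkuʔusudulu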